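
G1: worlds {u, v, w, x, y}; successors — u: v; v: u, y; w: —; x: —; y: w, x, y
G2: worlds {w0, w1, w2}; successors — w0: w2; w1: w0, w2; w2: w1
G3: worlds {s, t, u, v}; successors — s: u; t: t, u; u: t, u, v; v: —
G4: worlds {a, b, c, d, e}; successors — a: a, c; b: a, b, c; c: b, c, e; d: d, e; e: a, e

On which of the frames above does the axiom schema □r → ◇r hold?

This is the axiom for seriality; its first-order frame correspondent is ∀x ∃y Rxy.
G1: fails — world w has no successor.
G2: ✓.
G3: fails — world v has no successor.
G4: ✓.

G2, G4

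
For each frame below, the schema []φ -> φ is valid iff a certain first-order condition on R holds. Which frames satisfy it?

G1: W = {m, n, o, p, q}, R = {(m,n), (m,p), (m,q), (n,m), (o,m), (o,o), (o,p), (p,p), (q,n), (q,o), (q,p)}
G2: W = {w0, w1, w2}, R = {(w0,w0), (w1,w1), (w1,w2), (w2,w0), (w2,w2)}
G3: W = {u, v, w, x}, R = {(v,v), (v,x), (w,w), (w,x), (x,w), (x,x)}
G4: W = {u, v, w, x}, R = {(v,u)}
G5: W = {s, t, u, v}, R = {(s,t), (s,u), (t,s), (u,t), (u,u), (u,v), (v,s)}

The schema corresponds to reflexivity: forall x Rxx.
G1: fails — world m does not see itself.
G2: satisfies the condition.
G3: fails — world u does not see itself.
G4: fails — world u does not see itself.
G5: fails — world s does not see itself.

G2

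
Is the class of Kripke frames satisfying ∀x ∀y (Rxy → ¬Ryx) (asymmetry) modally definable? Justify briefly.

No — not modally definable

Any modally definable frame class is closed under surjective bounded morphisms.
The 5-cycle (worlds s,t,u,v,w with s→t→u→v→w→s) is asymmetric. Mapping every world to a single reflexive point • is a surjective bounded morphism, and the reflexive point is not asymmetric (R•• but asymmetry requires ¬R••).
Hence asymmetry is not modally definable.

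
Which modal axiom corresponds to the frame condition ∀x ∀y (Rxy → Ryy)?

This is shift-reflexivity; the standard corresponding axiom is T□: □(□ψ → ψ).

□(□ψ → ψ)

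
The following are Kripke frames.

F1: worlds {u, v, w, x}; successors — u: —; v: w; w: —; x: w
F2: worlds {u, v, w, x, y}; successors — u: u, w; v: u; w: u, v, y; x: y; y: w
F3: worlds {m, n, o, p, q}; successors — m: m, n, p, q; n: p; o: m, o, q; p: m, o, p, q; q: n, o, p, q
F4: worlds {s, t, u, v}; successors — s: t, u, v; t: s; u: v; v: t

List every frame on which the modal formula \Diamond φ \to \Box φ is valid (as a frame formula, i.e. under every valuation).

The schema corresponds to partial functionality: \forall x \forall y \forall z (Rxy \wedge Rxz \to y = z).
F1: holds.
F2: fails — u sees both u and w.
F3: fails — m sees both m and n.
F4: fails — s sees both t and u.

F1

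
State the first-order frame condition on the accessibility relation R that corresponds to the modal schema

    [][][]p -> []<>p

This is a Sahlqvist (Geach-type) schema ◇^0□^3p → □^1◇^1p.
Minimal-valuation argument: fix x; take any y with xR^0y and any z with xR^1z. Set V(p) to the set of worlds R-reachable from y in exactly 3 steps. Then □^3p holds at y, so the antecedent holds at x; validity forces ◇^1p at z, giving a w with zR^1w and yR^3w.
First-order correspondent: forall x forall z (xRz -> exists w (x R^3 w & zRw)).

forall x forall z (xRz -> exists w (x R^3 w & zRw))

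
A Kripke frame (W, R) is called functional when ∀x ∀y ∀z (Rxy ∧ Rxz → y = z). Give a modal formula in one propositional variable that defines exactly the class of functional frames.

◇q → □q

This is partial functionality; the standard corresponding axiom is CD: ◇q → □q.
Suppose ◇q→□q is valid. Take Rxy, Rxz and set V(q)={y}. Then ◇q at x, so □q at x, so q at z, i.e. z=y.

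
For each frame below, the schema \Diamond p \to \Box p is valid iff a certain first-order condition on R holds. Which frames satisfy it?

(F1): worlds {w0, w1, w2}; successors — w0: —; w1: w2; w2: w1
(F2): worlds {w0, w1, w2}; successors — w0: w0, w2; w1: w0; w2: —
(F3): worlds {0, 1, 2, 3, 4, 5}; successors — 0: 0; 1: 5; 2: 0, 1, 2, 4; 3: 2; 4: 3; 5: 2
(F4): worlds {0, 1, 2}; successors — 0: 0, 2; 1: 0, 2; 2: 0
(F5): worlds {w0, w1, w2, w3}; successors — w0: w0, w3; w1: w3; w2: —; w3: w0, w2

(F1)

This is the axiom for partial functionality; its first-order frame correspondent is \forall x \forall y \forall z (Rxy \wedge Rxz \to y = z).
(F1): condition met.
(F2): fails — w0 sees both w0 and w2.
(F3): fails — 2 sees both 0 and 1.
(F4): fails — 0 sees both 0 and 2.
(F5): fails — w0 sees both w0 and w3.
Valid on: (F1).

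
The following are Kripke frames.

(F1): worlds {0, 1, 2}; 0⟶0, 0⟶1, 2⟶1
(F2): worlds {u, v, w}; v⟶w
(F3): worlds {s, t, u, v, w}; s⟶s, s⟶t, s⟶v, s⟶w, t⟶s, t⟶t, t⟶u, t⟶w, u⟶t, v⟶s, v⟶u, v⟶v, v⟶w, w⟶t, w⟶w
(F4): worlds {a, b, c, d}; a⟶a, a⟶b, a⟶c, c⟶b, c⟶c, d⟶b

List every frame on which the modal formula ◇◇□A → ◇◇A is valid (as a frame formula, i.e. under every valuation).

The schema corresponds to a generalized confluence (Geach) condition: ∀x ∀y (xR²y → ∃w (yRw ∧ xR²w)).
(F1): fails — 0R²1 but no w with 1Rw and 0R²w.
(F2): holds.
(F3): holds.
(F4): fails — aR²b but no w with bRw and aR²w.

(F2), (F3)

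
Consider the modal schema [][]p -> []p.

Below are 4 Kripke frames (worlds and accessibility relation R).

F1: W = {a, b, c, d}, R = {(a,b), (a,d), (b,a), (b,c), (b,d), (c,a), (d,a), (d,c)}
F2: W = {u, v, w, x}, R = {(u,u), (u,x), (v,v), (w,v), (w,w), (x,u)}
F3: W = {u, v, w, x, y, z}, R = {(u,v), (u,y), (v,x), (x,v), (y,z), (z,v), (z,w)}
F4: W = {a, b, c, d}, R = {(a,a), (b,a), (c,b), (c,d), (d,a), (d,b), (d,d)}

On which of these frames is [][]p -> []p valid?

This is the axiom for density; its first-order frame correspondent is forall x forall y (Rxy -> exists z (Rxz & Rzy)).
F1: fails — Rdc but no z with Rdz and Rzc.
F2: condition met.
F3: fails — Ruv but no t with Rut and Rtv.
F4: condition met.
Valid on: F2, F4.

F2, F4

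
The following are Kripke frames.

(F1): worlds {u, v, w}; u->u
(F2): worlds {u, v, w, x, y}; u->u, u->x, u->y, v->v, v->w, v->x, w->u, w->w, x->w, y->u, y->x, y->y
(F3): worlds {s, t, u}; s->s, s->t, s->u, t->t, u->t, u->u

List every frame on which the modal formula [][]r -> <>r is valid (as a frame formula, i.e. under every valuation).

This is the axiom for a generalized confluence (Geach) condition; its first-order frame correspondent is forall x exists w (x R^2 w & xRw).
(F1): fails — at v but no t with vR²t and vRt.
(F2): ✓.
(F3): ✓.

(F2), (F3)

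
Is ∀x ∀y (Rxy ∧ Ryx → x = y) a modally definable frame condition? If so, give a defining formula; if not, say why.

Any modally definable frame class is closed under surjective bounded morphisms.
The 4-cycle (worlds a,b,c,d with a→b→c→d→a) is antisymmetric. Sending even-indexed worlds to • and odd-indexed worlds to ∘ is a surjective bounded morphism onto the two-world frame with •↔∘, which is not antisymmetric.
Hence antisymmetry is not modally definable.

No — not modally definable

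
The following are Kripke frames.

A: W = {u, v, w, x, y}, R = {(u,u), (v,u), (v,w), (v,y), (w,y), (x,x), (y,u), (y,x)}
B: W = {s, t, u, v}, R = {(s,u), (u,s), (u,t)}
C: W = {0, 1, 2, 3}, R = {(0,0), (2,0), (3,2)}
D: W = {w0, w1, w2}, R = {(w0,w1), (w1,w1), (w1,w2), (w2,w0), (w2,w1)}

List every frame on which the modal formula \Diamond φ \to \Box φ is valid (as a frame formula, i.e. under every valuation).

C

The schema corresponds to partial functionality: \forall x \forall y \forall z (Rxy \wedge Rxz \to y = z).
A: fails — v sees both u and w.
B: fails — u sees both s and t.
C: satisfies the condition.
D: fails — w1 sees both w1 and w2.
Valid on: C.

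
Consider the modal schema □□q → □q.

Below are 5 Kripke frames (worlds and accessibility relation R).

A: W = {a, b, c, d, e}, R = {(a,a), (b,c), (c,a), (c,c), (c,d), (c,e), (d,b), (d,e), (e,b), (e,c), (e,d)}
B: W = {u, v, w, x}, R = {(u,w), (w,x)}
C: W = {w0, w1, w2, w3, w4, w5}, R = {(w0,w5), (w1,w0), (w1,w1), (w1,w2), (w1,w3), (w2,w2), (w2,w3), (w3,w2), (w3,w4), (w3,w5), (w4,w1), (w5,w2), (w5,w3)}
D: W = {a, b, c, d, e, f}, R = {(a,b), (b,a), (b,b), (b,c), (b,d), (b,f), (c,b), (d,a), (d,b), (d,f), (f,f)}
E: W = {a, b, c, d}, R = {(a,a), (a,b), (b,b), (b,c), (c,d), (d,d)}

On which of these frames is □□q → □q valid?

D, E

This is the axiom for density; its first-order frame correspondent is ∀x ∀y (Rxy → ∃z (Rxz ∧ Rzy)).
A: fails — Rde but no z with Rdz and Rze.
B: fails — Ruw but no z with Ruz and Rzw.
C: fails — Rw3w5 but no z with Rw3z and Rzw5.
D: holds.
E: holds.
Valid on: D, E.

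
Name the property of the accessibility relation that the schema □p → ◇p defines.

Suppose □p→◇p is valid. At any x set V(p)=W. Then □p at x, so ◇p at x, so x has a successor.

seriality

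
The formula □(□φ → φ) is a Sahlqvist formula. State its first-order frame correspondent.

Suppose □(□φ→φ) is valid. Take Rxy and set V(φ)={w : Ryw}. Then at y, □φ holds; since □(□φ→φ) at x, □φ→φ at y, so φ at y, i.e. Ryy.
The converse is a direct semantic check.
Frame condition: ∀x ∀y (Rxy → Ryy).

shift-reflexivity: ∀x ∀y (Rxy → Ryy)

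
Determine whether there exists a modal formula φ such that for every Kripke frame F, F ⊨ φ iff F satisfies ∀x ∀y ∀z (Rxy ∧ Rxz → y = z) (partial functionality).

Yes: it is partial functionality, defined by the CD schema ◇r → □r.

Definable; ◇r → □r defines it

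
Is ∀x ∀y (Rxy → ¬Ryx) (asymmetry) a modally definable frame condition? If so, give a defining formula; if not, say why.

Modal frame validity is preserved under surjective bounded morphisms.
The 4-cycle (worlds w0,w1,w2,w3 with w0→w1→w2→w3→w0) is asymmetric. Mapping every world to a single reflexive point • is a surjective bounded morphism, and the reflexive point is not asymmetric (R•• but asymmetry requires ¬R••).
So no modal formula (or set of formulas) defines exactly the asymmetric frames.

Not modally definable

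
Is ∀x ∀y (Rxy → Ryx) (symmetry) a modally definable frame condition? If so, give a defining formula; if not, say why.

Definable; p → □◇p defines it

This is a Sahlqvist condition; the B axiom p → □◇p defines it.
Suppose p→□◇p is valid. Take Rxy and set V(p)={x}. Then p at x, so □◇p at x, so ◇p at y, so some z with Ryz has p; z=x, i.e. Ryx.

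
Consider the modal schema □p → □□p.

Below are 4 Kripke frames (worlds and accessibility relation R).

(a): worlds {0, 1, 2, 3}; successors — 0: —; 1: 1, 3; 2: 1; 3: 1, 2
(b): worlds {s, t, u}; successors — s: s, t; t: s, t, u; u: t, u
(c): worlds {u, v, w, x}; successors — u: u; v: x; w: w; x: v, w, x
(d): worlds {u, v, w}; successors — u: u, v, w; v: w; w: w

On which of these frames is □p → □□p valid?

(d)

The schema corresponds to transitivity: ∀x ∀y ∀z (Rxy ∧ Ryz → Rxz).
(a): fails — R31 and R13 but not R33.
(b): fails — Rut and Rts but not Rus.
(c): fails — Rvx and Rxw but not Rvw.
(d): ✓.
Valid on: (d).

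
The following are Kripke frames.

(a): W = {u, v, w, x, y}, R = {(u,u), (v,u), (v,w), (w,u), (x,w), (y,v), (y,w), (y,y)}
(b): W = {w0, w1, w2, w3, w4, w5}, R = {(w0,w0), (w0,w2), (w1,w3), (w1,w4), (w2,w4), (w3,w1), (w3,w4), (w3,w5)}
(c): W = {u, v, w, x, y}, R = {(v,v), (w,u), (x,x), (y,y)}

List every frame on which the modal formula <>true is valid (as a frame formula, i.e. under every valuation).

The schema corresponds to seriality: forall x exists y Rxy.
(a): ✓.
(b): fails — world w4 has no successor.
(c): fails — world u has no successor.
Valid on: (a).

(a)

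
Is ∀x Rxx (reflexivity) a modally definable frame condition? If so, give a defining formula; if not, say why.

Yes: it is reflexivity, defined by the T schema □p → p.
Suppose □p→p is valid. At any x set V(p)={w : Rxw}. Then □p holds at x, so p holds at x, i.e. Rxx.

Yes, by □p → p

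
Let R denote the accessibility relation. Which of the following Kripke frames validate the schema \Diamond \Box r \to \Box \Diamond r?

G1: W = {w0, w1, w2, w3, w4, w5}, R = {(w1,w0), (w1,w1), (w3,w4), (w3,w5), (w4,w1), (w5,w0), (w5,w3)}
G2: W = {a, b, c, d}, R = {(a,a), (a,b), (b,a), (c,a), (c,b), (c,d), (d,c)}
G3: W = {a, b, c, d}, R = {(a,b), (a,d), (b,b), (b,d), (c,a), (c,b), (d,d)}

G3

Frame correspondent (Sahlqvist): \forall x \forall y \forall z (Rxy \wedge Rxz \to \exists w (Ryw \wedge Rzw)) — i.e. convergence.
G1: fails — Rw1w1 and Rw1w0 but w1 and w0 have no common successor.
G2: fails — Rcd and Rcb but d and b have no common successor.
G3: condition met.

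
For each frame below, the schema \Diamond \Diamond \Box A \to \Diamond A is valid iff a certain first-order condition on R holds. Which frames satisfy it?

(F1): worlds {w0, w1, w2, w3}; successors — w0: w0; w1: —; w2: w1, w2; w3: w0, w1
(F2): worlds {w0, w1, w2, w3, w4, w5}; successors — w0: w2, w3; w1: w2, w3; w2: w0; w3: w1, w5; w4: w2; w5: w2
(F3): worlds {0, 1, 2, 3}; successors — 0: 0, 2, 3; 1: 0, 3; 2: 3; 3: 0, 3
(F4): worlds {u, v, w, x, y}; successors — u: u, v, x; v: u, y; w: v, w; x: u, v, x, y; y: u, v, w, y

The schema corresponds to a generalized confluence (Geach) condition: \forall x \forall y (x R^2 y \to \exists w (yRw \wedge xRw)).
(F1): fails — w2R²w1 but no w with w1Rw and w2Rw.
(F2): fails — w2R²w3 but no w with w3Rw and w2Rw.
(F3): holds.
(F4): fails — vR²w but no t with wRt and vRt.
Valid on: (F3).

(F3)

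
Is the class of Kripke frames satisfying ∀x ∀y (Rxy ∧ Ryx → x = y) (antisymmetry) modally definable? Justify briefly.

No

Modal frame validity is preserved under surjective bounded morphisms.
The 6-cycle (worlds a,b,c,d,e,f with a→b→c→d→e→f→a) is antisymmetric. Sending even-indexed worlds to s and odd-indexed worlds to t is a surjective bounded morphism onto the two-world frame with s↔t, which is not antisymmetric.
Hence antisymmetry is not modally definable.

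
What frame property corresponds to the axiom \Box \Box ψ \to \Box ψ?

Suppose □□ψ→□ψ is valid. Take Rxy and set V(ψ)={w : xR²w}. Then □□ψ at x, so □ψ at x, so ψ at y, i.e. ∃z(Rxz∧Rzy).

Density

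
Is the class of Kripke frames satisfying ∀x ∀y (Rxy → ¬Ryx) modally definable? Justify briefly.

Any modally definable frame class is closed under surjective bounded morphisms.
The 4-cycle (worlds w0,w1,w2,w3 with w0→w1→w2→w3→w0) is asymmetric. Mapping every world to a single reflexive point • is a surjective bounded morphism, and the reflexive point is not asymmetric (R•• but asymmetry requires ¬R••).
Hence asymmetry is not modally definable.

No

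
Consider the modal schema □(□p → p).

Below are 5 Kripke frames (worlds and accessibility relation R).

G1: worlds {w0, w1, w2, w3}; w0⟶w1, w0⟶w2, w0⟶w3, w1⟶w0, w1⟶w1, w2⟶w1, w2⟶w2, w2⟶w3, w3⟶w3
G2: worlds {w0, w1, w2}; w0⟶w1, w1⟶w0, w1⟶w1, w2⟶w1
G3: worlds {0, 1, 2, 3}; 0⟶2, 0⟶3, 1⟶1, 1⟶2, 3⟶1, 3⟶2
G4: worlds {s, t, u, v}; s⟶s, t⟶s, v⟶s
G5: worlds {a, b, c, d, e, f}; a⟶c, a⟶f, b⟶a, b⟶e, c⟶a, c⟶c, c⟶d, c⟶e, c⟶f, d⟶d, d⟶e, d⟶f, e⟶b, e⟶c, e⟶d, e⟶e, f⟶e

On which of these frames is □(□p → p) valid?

G4

Frame correspondent (Sahlqvist): ∀x ∀y (Rxy → Ryy) — i.e. shift-reflexivity.
G1: fails — Rw1w0 but not Rw0w0.
G2: fails — Rw1w0 but not Rw0w0.
G3: fails — R32 but not R22.
G4: ✓.
G5: fails — Reb but not Rbb.
Valid on: G4.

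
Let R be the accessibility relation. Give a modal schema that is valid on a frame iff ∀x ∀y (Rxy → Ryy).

□(□r → r)

A defining formula is □(□r → r) (the T□ axiom).
Suppose □(□r→r) is valid. Take Rxy and set V(r)={w : Ryw}. Then at y, □r holds; since □(□r→r) at x, □r→r at y, so r at y, i.e. Ryy.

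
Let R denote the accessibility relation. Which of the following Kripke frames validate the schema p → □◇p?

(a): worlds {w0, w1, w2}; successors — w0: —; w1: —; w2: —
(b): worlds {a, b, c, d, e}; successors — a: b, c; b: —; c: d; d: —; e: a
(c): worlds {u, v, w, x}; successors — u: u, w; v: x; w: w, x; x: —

This is the axiom for symmetry; its first-order frame correspondent is ∀x ∀y (Rxy → Ryx).
(a): satisfies the condition.
(b): fails — Rac but not Rca.
(c): fails — Ruw but not Rwu.

(a)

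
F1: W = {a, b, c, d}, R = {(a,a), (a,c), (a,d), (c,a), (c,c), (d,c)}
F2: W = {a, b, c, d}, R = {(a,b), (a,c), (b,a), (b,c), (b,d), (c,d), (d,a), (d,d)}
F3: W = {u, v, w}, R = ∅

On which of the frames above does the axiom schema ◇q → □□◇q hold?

Frame correspondent (Sahlqvist): ∀x ∀y ∀z ((xRy ∧ xR²z) → ∃w (y = w ∧ zRw)) — i.e. a generalized confluence (Geach) condition.
F1: fails — aRa, aR²d but no w with a=w and dRw.
F2: fails — aRb, aR²c but no w with b=w and cRw.
F3: ✓.

F3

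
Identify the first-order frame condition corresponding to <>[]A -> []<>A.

convergence

Suppose ◇□A→□◇A is valid. Take Rxy, Rxz and set V(A)={w : Ryw}. Then □A at y so ◇□A at x, so □◇A at x, so ◇A at z, giving w with Rzw and Ryw.
Conversely, on a frame with convergence the schema holds at every world under every valuation.
Frame condition: forall x forall y forall z (Rxy & Rxz -> exists w (Ryw & Rzw)).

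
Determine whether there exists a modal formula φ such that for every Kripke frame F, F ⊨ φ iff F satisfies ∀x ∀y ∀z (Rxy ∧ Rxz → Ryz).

The condition is the Euclidean property. A defining modal formula is ◇q → □◇q.
Suppose ◇q→□◇q is valid. Take Rxy, Rxz and set V(q)={y}. Then ◇q at x, so □◇q at x, so ◇q at z, so some w with Rzw has q; w=y, i.e. Rzy. By symmetry of the argument, Ryz.

Definable; ◇q → □◇q defines it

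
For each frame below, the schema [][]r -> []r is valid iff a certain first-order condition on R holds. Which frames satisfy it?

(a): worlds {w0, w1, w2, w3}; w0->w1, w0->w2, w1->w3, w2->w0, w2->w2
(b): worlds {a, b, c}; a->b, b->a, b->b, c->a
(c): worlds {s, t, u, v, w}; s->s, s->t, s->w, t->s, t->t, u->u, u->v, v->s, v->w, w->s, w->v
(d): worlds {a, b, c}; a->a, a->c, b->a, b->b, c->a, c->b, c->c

(d)

The schema corresponds to density: forall x forall y (Rxy -> exists z (Rxz & Rzy)).
(a): fails — Rw1w3 but no z with Rw1z and Rzw3.
(b): fails — Rca but no z with Rcz and Rza.
(c): fails — Rwv but no z with Rwz and Rzv.
(d): holds.
Valid on: (d).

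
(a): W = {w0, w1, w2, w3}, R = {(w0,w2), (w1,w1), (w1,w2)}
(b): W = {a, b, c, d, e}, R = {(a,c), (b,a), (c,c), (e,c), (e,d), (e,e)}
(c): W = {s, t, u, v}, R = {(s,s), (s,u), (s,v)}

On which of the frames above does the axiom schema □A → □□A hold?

Frame correspondent (Sahlqvist): ∀x ∀y ∀z (Rxy ∧ Ryz → Rxz) — i.e. transitivity.
(a): ✓.
(b): fails — Rba and Rac but not Rbc.
(c): ✓.

(a), (c)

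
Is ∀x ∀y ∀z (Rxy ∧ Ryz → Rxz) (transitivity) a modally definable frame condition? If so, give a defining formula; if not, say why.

This is a Sahlqvist condition; the 4 axiom □p → □□p defines it.
Suppose □p→□□p is valid. Take Rxy, Ryz and set V(p)={w : Rxw}. Then □p at x, so □□p at x, so □p at y, so p at z, i.e. Rxz.

Definable; □p → □□p defines it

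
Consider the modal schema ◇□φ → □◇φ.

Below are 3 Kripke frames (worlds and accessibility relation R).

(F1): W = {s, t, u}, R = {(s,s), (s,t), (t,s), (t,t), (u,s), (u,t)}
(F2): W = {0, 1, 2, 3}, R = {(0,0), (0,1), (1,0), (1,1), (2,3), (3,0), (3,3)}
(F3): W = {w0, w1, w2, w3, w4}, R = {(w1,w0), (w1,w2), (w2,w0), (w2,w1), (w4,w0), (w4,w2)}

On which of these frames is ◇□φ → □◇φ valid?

This is the axiom for convergence; its first-order frame correspondent is ∀x ∀y ∀z (Rxy ∧ Rxz → ∃w (Ryw ∧ Rzw)).
(F1): satisfies the condition.
(F2): satisfies the condition.
(F3): fails — Rw1w2 and Rw1w0 but w2 and w0 have no common successor.

(F1), (F2)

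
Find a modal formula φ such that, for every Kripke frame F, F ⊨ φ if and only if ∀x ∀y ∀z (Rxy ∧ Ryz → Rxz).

A defining formula is □r → □□r (the 4 axiom).
Suppose □r→□□r is valid. Take Rxy, Ryz and set V(r)={w : Rxw}. Then □r at x, so □□r at x, so □r at y, so r at z, i.e. Rxz.

□r → □□r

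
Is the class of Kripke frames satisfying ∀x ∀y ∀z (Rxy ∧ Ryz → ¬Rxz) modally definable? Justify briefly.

No

Modal frame validity is preserved under surjective bounded morphisms.
The 3-cycle (worlds a,b,c with a→b→c→a) is intransitive. Mapping every world to a single reflexive point • is a surjective bounded morphism; the reflexive point is not intransitive (R••∧R•• but R••).
Hence intransitivity is not modally definable.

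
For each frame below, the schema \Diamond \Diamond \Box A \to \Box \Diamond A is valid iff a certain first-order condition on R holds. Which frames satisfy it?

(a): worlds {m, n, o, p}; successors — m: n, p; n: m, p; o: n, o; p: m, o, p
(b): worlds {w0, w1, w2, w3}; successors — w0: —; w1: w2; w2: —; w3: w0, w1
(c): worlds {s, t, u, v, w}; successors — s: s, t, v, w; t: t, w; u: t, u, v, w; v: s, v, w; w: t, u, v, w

(c)

This is the axiom for a generalized confluence (Geach) condition; its first-order frame correspondent is \forall x \forall y \forall z ((x R^2 y \wedge xRz) \to \exists w (yRw \wedge zRw)).
(a): fails — mR²o, mRn but no w with oRw and nRw.
(b): fails — w3R²w2, w3Rw0 but no w with w2Rw and w0Rw.
(c): ✓.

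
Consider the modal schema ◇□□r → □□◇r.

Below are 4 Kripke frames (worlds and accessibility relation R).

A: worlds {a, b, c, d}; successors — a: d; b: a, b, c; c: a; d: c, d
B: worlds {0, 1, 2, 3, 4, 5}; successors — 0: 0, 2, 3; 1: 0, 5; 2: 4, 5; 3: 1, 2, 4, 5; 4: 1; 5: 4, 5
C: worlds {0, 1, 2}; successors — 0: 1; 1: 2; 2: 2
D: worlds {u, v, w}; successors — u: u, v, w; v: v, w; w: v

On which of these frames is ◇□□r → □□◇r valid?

C, D

This is the axiom for a generalized confluence (Geach) condition; its first-order frame correspondent is ∀x ∀y ∀z ((xRy ∧ xR²z) → ∃w (yR²w ∧ zRw)).
A: fails — bRa, bR²c but no w with aR²w and cRw.
B: fails — 0R2, 0R²0 but no w with 2R²w and 0Rw.
C: condition met.
D: condition met.
Valid on: C, D.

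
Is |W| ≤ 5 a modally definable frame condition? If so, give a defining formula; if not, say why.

No

Any modally definable frame class is closed under disjoint unions.
Any modal formula valid on each of 6 disjoint one-world frames is valid on their disjoint union (validity is preserved under disjoint unions). Each one-world frame has |W|=1≤5, but the union has |W|=6.
So the class is not modally definable.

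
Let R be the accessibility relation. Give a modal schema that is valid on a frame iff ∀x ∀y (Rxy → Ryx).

s → □◇s

This is symmetry; the standard corresponding axiom is B: s → □◇s.
Suppose s→□◇s is valid. Take Rxy and set V(s)={x}. Then s at x, so □◇s at x, so ◇s at y, so some z with Ryz has s; z=x, i.e. Ryx.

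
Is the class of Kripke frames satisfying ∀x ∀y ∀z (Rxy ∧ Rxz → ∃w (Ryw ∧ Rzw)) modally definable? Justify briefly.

This is a Sahlqvist condition; the .2 axiom ◇□r → □◇r defines it.
Suppose ◇□r→□◇r is valid. Take Rxy, Rxz and set V(r)={w : Ryw}. Then □r at y so ◇□r at x, so □◇r at x, so ◇r at z, giving w with Rzw and Ryw.

Yes, by ◇□r → □◇r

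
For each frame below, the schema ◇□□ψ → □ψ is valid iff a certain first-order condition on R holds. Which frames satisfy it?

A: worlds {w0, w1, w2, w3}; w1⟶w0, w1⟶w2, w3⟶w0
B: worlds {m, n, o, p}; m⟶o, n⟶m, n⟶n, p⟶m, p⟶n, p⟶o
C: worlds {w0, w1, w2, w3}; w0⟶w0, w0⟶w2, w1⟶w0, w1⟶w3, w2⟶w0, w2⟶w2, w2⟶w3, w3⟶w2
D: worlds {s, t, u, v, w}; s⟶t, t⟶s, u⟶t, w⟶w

C, D

This is the axiom for a generalized confluence (Geach) condition; its first-order frame correspondent is ∀x ∀y ∀z ((xRy ∧ xRz) → ∃w (yR²w ∧ z = w)).
A: fails — w1Rw0, w1Rw0 but no w with w0R²w and w0=w.
B: fails — mRo, mRo but no w with oR²w and o=w.
C: condition met.
D: condition met.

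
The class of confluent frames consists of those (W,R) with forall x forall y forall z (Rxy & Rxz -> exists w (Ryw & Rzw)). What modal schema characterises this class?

◇□r → □◇r

This is convergence; the standard corresponding axiom is .2: ◇□r → □◇r.
Suppose ◇□r→□◇r is valid. Take Rxy, Rxz and set V(r)={w : Ryw}. Then □r at y so ◇□r at x, so □◇r at x, so ◇r at z, giving w with Rzw and Ryw.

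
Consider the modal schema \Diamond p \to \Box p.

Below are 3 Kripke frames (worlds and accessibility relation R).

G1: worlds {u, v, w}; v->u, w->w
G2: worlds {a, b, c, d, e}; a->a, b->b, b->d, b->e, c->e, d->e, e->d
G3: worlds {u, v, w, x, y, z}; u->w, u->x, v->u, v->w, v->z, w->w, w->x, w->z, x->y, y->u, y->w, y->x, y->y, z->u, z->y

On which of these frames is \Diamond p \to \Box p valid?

Frame correspondent (Sahlqvist): \forall x \forall y \forall z (Rxy \wedge Rxz \to y = z) — i.e. partial functionality.
G1: condition met.
G2: fails — b sees both b and d.
G3: fails — u sees both w and x.
Valid on: G1.

G1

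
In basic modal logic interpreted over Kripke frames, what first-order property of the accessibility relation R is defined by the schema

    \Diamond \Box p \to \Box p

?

This is frame-equivalent to ◇p → □◇p (substitute ¬p for p and contrapose).
Suppose ◇p→□◇p is valid. Take Rxy, Rxz and set V(p)={y}. Then ◇p at x, so □◇p at x, so ◇p at z, so some w with Rzw has p; w=y, i.e. Rzy. By symmetry of the argument, Ryz.
Conversely, on a frame with the Euclidean property the schema holds at every world under every valuation.
So the correspondent is the Euclidean property.

the Euclidean property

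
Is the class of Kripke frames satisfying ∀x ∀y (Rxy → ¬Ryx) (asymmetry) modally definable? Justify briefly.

Not definable by any modal formula

If a class were modally definable it would be closed under surjective bounded morphisms (Goldblatt–Thomason).
The 4-cycle (worlds w0,w1,w2,w3 with w0→w1→w2→w3→w0) is asymmetric. Mapping every world to a single reflexive point • is a surjective bounded morphism, and the reflexive point is not asymmetric (R•• but asymmetry requires ¬R••).
So the class is not modally definable.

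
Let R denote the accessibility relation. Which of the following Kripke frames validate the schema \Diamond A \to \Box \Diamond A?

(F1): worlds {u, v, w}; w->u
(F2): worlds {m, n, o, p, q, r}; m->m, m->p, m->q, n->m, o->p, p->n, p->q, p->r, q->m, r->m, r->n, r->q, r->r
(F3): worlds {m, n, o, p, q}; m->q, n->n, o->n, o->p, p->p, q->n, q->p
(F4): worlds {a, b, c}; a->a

(F4)

The schema corresponds to the Euclidean property: \forall x \forall y \forall z (Rxy \wedge Rxz \to Ryz).
(F1): fails — Rwu and Rwu but not Ruu.
(F2): fails — Rmq and Rmq but not Rqq.
(F3): fails — Rmq and Rmq but not Rqq.
(F4): condition met.
Valid on: (F4).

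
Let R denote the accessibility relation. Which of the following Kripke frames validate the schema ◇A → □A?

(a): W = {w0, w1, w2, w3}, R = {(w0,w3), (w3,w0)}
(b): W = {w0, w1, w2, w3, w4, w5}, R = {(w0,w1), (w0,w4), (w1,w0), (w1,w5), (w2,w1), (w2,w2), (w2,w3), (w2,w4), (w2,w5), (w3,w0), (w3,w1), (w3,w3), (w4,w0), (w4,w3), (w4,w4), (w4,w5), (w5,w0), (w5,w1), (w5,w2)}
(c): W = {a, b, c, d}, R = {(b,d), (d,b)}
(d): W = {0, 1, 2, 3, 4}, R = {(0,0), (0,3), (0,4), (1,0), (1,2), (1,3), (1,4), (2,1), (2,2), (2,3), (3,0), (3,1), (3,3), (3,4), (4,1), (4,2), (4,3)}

This is the axiom for partial functionality; its first-order frame correspondent is ∀x ∀y ∀z (Rxy ∧ Rxz → y = z).
(a): condition met.
(b): fails — w0 sees both w1 and w4.
(c): condition met.
(d): fails — 0 sees both 0 and 3.

(a), (c)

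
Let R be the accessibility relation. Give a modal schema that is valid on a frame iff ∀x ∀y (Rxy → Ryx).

The condition is symmetry. The B schema p → □◇p defines it.
Suppose p→□◇p is valid. Take Rxy and set V(p)={x}. Then p at x, so □◇p at x, so ◇p at y, so some z with Ryz has p; z=x, i.e. Ryx.

p → □◇p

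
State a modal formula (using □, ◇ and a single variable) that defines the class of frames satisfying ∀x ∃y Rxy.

□r → ◇r

A defining formula is □r → ◇r (the D axiom).
Suppose □r→◇r is valid. At any x set V(r)=W. Then □r at x, so ◇r at x, so x has a successor.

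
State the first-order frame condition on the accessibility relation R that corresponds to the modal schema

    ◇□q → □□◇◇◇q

This is a Sahlqvist (Geach-type) schema ◇^1□^1q → □^2◇^3q.
Minimal-valuation argument: fix x; take any y with xR^1y and any z with xR^2z. Set V(q) to the set of worlds R-reachable from y in exactly 1 step. Then □^1q holds at y, so the antecedent holds at x; validity forces ◇^3q at z, giving a w with zR^3w and yR^1w.
First-order correspondent: ∀x ∀y ∀z ((xRy ∧ xR²z) → ∃w (yRw ∧ zR³w)).

∀x ∀y ∀z ((xRy ∧ xR²z) → ∃w (yRw ∧ zR³w))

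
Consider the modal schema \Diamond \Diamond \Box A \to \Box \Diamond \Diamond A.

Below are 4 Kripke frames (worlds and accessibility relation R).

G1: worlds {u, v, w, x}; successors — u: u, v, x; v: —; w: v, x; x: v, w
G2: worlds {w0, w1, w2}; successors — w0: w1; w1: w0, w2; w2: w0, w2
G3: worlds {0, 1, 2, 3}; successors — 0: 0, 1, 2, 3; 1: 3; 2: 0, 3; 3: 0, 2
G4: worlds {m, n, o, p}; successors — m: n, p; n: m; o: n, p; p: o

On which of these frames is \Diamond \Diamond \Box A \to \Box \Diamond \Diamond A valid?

G4

Frame correspondent (Sahlqvist): \forall x \forall y \forall z ((x R^2 y \wedge xRz) \to \exists w (yRw \wedge z R^2 w)) — i.e. a generalized confluence (Geach) condition.
G1: fails — uR²u, uRv but no t with uRt and vR²t.
G2: fails — w1R²w0, w1Rw0 but no w with w0Rw and w0R²w.
G3: fails — 0R²1, 0R1 but no w with 1Rw and 1R²w.
G4: ✓.
Valid on: G4.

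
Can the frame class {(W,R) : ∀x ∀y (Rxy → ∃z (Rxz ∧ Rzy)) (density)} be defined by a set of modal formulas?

Yes: it is density, defined by the C4 schema □□q → □q.
Suppose □□q→□q is valid. Take Rxy and set V(q)={w : xR²w}. Then □□q at x, so □q at x, so q at y, i.e. ∃z(Rxz∧Rzy).

Definable; □□q → □q defines it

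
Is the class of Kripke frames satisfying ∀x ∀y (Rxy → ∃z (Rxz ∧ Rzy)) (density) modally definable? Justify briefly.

This is a Sahlqvist condition; the C4 axiom □□p → □p defines it.
Suppose □□p→□p is valid. Take Rxy and set V(p)={w : xR²w}. Then □□p at x, so □p at x, so p at y, i.e. ∃z(Rxz∧Rzy).

Yes, by □□p → □p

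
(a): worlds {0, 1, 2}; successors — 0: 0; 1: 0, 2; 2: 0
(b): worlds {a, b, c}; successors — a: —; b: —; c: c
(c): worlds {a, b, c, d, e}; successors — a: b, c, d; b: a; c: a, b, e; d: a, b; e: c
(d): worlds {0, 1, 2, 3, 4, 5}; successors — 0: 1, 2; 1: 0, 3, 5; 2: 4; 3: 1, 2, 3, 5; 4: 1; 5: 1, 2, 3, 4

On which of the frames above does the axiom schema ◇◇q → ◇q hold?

The schema corresponds to transitivity: ∀x ∀y ∀z (Rxy ∧ Ryz → Rxz).
(a): condition met.
(b): condition met.
(c): fails — Rab and Rba but not Raa.
(d): fails — R10 and R02 but not R12.

(a), (b)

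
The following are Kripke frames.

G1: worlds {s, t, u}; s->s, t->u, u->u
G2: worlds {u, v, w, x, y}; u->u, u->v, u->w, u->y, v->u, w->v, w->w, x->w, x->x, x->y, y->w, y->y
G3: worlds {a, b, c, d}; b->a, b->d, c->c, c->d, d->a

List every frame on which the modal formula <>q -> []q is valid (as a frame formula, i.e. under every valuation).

The schema corresponds to partial functionality: forall x forall y forall z (Rxy & Rxz -> y = z).
G1: satisfies the condition.
G2: fails — u sees both u and v.
G3: fails — b sees both a and d.

G1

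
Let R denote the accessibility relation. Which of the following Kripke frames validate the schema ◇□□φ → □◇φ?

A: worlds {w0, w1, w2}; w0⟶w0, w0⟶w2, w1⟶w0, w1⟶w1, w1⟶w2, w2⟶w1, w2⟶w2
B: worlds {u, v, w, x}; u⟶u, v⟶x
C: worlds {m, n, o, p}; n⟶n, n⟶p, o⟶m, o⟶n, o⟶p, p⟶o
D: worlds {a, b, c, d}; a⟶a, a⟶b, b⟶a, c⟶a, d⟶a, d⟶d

This is the axiom for a generalized confluence (Geach) condition; its first-order frame correspondent is ∀x ∀y ∀z ((xRy ∧ xRz) → ∃w (yR²w ∧ zRw)).
A: ✓.
B: fails — vRx, vRx but no t with xR²t and xRt.
C: fails — nRp, nRp but no w with pR²w and pRw.
D: ✓.

A, D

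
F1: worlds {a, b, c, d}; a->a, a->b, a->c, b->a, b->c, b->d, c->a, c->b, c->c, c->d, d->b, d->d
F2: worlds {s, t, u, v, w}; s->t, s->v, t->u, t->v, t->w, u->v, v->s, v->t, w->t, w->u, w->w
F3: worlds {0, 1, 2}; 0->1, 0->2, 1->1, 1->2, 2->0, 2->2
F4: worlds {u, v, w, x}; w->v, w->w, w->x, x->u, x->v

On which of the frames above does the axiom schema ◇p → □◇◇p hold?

F1, F3

Frame correspondent (Sahlqvist): ∀x ∀y ∀z ((xRy ∧ xRz) → ∃w (y = w ∧ zR²w)) — i.e. a generalized confluence (Geach) condition.
F1: condition met.
F2: fails — tRu, tRu but no w* with u=w* and uR²w*.
F3: condition met.
F4: fails — wRv, wRv but no t with v=t and vR²t.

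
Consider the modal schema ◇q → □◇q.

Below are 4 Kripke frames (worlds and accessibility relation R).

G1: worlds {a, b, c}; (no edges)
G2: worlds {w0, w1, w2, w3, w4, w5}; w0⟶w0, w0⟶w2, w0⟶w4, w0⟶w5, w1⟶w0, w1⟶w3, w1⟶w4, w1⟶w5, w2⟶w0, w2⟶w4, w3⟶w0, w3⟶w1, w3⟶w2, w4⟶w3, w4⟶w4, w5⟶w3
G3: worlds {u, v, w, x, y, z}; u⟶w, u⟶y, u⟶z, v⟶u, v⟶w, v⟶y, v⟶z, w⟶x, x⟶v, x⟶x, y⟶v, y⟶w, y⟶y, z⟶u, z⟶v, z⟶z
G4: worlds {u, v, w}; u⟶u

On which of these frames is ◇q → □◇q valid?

The schema corresponds to the Euclidean property: ∀x ∀y ∀z (Rxy ∧ Rxz → Ryz).
G1: ✓.
G2: fails — Rw0w4 and Rw0w5 but not Rw4w5.
G3: fails — Ruz and Ruw but not Rzw.
G4: ✓.
Valid on: G1, G4.

G1, G4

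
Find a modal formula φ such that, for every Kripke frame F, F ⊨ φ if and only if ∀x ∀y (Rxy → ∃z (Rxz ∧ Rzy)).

The condition is density. The C4 schema □□q → □q defines it.
Suppose □□q→□q is valid. Take Rxy and set V(q)={w : xR²w}. Then □□q at x, so □q at x, so q at y, i.e. ∃z(Rxz∧Rzy).

□□q → □q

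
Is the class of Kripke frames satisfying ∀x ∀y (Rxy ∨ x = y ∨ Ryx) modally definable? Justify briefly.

Not modally definable

Any modally definable frame class is closed under disjoint unions.
Take 4 disjoint single-world reflexive frames: each is trivially connected, but their disjoint union has 4 worlds with no edge between distinct components, so it is not connected.
So the class is not modally definable.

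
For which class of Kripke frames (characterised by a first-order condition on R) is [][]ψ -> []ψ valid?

Suppose □□ψ→□ψ is valid. Take Rxy and set V(ψ)={w : xR²w}. Then □□ψ at x, so □ψ at x, so ψ at y, i.e. ∃z(Rxz∧Rzy).
The converse is a direct semantic check.
Frame condition: forall x forall y (Rxy -> exists z (Rxz & Rzy)).

Density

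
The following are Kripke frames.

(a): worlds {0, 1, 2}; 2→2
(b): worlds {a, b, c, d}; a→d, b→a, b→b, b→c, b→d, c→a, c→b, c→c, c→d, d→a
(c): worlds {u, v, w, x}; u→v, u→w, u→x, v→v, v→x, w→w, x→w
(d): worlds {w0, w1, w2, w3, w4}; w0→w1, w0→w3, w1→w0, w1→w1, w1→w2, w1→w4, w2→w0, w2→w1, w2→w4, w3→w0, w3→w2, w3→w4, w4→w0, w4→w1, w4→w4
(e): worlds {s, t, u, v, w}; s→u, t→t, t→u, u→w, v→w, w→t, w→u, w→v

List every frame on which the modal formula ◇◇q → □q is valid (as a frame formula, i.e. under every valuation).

Frame correspondent (Sahlqvist): ∀x ∀y ∀z ((xR²y ∧ xRz) → ∃w (y = w ∧ z = w)) — i.e. a generalized confluence (Geach) condition.
(a): condition met.
(b): fails — aR²a, aRd but a ≠ d.
(c): fails — uR²v, uRw but v ≠ w.
(d): fails — w0R²w0, w0Rw1 but w0 ≠ w1.
(e): fails — sR²w, sRu but w ≠ u.
Valid on: (a).

(a)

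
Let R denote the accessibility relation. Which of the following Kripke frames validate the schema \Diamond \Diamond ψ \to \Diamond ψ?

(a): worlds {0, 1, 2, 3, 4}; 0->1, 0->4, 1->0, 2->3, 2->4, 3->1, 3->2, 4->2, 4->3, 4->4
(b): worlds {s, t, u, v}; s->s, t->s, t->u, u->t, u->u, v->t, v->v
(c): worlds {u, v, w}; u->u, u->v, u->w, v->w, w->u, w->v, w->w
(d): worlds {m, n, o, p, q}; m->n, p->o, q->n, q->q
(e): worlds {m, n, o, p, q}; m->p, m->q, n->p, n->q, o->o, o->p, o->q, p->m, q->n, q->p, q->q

Frame correspondent (Sahlqvist): \forall x \forall y \forall z (Rxy \wedge Ryz \to Rxz) — i.e. transitivity.
(a): fails — R10 and R01 but not R11.
(b): fails — Rut and Rts but not Rus.
(c): fails — Rvw and Rwu but not Rvu.
(d): condition met.
(e): fails — Rop and Rpm but not Rom.

(d)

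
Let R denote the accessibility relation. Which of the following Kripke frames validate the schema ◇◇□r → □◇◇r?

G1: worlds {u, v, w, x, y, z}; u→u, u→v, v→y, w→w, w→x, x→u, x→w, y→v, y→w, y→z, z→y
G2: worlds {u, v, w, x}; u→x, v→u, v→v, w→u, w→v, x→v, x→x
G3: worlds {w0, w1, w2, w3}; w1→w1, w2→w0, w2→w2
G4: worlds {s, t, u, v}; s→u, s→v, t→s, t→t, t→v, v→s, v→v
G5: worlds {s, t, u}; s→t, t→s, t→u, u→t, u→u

G2, G5

This is the axiom for a generalized confluence (Geach) condition; its first-order frame correspondent is ∀x ∀y ∀z ((xR²y ∧ xRz) → ∃w (yRw ∧ zR²w)).
G1: fails — uR²v, uRv but no t with vRt and vR²t.
G2: satisfies the condition.
G3: fails — w2R²w0, w2Rw0 but no w with w0Rw and w0R²w.
G4: fails — sR²s, sRu but no w with sRw and uR²w.
G5: satisfies the condition.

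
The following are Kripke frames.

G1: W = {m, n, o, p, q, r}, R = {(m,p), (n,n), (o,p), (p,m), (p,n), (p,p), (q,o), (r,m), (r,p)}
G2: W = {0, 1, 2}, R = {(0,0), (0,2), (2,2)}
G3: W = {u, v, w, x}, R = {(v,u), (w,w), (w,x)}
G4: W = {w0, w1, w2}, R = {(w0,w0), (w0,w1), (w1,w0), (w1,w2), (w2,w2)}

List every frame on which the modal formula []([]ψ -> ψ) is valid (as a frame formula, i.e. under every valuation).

The schema corresponds to shift-reflexivity: forall x forall y (Rxy -> Ryy).
G1: fails — Rpm but not Rmm.
G2: holds.
G3: fails — Rvu but not Ruu.
G4: fails — Rw0w1 but not Rw1w1.
Valid on: G2.

G2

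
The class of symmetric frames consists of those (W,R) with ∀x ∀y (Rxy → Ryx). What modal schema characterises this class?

ψ → □◇ψ

This is symmetry; the standard corresponding axiom is B: ψ → □◇ψ.
Suppose ψ→□◇ψ is valid. Take Rxy and set V(ψ)={x}. Then ψ at x, so □◇ψ at x, so ◇ψ at y, so some z with Ryz has ψ; z=x, i.e. Ryx.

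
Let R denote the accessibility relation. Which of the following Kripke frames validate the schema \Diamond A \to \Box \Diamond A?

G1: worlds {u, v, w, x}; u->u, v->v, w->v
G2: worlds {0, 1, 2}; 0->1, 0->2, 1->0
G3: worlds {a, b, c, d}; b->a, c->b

Frame correspondent (Sahlqvist): \forall x \forall y \forall z (Rxy \wedge Rxz \to Ryz) — i.e. the Euclidean property.
G1: holds.
G2: fails — R01 and R01 but not R11.
G3: fails — Rba and Rba but not Raa.

G1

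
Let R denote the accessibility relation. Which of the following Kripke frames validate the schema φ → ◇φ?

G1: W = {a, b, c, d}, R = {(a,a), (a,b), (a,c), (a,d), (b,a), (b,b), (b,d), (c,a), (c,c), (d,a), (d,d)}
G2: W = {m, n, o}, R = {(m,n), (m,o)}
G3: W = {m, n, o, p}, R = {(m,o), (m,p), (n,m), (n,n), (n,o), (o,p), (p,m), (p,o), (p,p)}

G1

The schema corresponds to reflexivity: ∀x Rxx.
G1: condition met.
G2: fails — world m does not see itself.
G3: fails — world m does not see itself.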